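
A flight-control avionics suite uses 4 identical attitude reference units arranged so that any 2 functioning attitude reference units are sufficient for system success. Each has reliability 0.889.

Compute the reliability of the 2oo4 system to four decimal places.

R = Σ_{i=2}^{4} C(4,i) p^i (1−p)^{4−i} with p = 0.889
C(4,2)·0.889^2·0.111^2 = 0.058425
C(4,3)·0.889^3·0.111^1 = 0.311952
C(4,4)·0.889^4·0.111^0 = 0.624607
Sum = 0.9950

0.9950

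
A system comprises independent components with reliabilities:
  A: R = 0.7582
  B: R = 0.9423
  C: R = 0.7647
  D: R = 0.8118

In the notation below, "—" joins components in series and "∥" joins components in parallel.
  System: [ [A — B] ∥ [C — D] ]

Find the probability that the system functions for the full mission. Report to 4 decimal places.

Series (A and B): 0.758200 × 0.942300 = 0.714452
Series (C and D): 0.764700 × 0.811800 = 0.620783
Parallel ([0.714452] and [0.620783]): 1 − (1 − 0.714452)(1 − 0.620783) = 0.8917

0.8917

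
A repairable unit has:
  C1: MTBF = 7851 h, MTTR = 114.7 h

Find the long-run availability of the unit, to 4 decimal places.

0.9856

A(C1) = MTBF/(MTBF+MTTR) = 7851/(7851+114.7) = 0.9856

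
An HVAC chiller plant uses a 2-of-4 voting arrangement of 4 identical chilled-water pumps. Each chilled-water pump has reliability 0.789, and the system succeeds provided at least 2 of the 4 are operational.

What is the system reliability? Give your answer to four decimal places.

R = Σ_{i=2}^{4} C(4,i) p^i (1−p)^{4−i} with p = 0.789
C(4,2)·0.789^2·0.211^2 = 0.166292
C(4,3)·0.789^3·0.211^1 = 0.414547
C(4,4)·0.789^4·0.211^0 = 0.387532
Sum = 0.9684

0.9684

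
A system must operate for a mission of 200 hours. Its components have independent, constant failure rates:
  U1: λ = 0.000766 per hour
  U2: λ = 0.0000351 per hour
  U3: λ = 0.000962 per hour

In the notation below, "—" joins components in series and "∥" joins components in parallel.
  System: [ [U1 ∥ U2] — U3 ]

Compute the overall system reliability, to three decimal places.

0.824

R(U1) = exp(−0.000766 × 200) = 0.85796
R(U2) = exp(−0.0000351 × 200) = 0.99300
R(U3) = exp(−0.000962 × 200) = 0.82498
Parallel (U1 and U2): 1 − (1 − 0.85796)(1 − 0.99300) = 0.99901
Series ([0.99901] and U3): 0.99901 × 0.82498 = 0.824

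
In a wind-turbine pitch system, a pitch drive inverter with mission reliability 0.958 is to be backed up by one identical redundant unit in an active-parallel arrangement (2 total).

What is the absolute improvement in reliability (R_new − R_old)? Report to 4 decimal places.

0.0402

R_before = 0.958
R_after = 1 − (1 − 0.958)^2 = 0.9982
ΔR = 0.9982 − 0.958 = 0.0402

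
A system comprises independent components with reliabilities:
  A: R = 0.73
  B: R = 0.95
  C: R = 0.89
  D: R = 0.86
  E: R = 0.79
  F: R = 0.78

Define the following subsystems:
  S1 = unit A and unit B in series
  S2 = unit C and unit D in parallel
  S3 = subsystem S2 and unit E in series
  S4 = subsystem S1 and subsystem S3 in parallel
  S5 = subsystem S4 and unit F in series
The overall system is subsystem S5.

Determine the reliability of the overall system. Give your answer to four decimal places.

0.7269

Series (A and B): 0.730000 × 0.950000 = 0.693500
Parallel (C and D): 1 − (1 − 0.890000)(1 − 0.860000) = 0.984600
Series ([0.984600] and E): 0.984600 × 0.790000 = 0.777834
Parallel ([0.693500] and [0.777834]): 1 − (1 − 0.693500)(1 − 0.777834) = 0.931906
Series ([0.931906] and F): 0.931906 × 0.780000 = 0.7269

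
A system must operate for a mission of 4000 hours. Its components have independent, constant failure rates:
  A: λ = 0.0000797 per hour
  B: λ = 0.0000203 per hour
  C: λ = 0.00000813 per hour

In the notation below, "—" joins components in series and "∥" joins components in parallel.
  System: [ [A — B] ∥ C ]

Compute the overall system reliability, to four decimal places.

0.9895

R(A) = exp(−0.0000797 × 4000) = 0.727021
R(B) = exp(−0.0000203 × 4000) = 0.922009
R(C) = exp(−0.00000813 × 4000) = 0.968003
Series (A and B): 0.727021 × 0.922009 = 0.670320
Parallel ([0.670320] and C): 1 − (1 − 0.670320)(1 − 0.968003) = 0.9895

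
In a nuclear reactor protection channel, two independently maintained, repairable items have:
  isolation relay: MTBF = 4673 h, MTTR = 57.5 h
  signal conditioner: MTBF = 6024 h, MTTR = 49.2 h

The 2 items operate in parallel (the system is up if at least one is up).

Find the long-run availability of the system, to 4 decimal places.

A(isolation relay) = MTBF/(MTBF+MTTR) = 4673/(4673+57.5) = 0.987845
A(signal conditioner) = MTBF/(MTBF+MTTR) = 6024/(6024+49.2) = 0.991899
Parallel availability: 1 − (1 − 0.987845)(1 − 0.991899) = 0.9999

0.9999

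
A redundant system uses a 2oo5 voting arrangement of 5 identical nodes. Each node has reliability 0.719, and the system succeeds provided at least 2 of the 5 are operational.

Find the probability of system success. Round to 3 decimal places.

R = Σ_{i=2}^{5} C(5,i) p^i (1−p)^{5−i} with p = 0.719
C(5,2)·0.719^2·0.281^3 = 0.11470
C(5,3)·0.719^3·0.281^2 = 0.29349
C(5,4)·0.719^4·0.281^1 = 0.37548
C(5,5)·0.719^5·0.281^0 = 0.19215
Sum = 0.976

0.976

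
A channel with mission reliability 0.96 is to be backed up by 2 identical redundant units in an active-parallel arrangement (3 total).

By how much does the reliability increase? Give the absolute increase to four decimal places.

R_before = 0.96
R_after = 1 − (1 − 0.96)^3 = 0.9999
ΔR = 0.9999 − 0.96 = 0.0399

0.0399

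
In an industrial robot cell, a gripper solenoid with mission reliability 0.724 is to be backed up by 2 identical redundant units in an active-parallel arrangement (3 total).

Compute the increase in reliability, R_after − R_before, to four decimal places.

0.2550

R_before = 0.724
R_after = 1 − (1 − 0.724)^3 = 0.9790
ΔR = 0.9790 − 0.724 = 0.2550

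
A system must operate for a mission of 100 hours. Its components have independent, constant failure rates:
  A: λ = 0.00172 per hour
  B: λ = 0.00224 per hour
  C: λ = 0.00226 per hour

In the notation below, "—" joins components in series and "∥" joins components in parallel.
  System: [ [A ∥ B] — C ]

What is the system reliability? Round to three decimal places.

R(A) = exp(−0.00172 × 100) = 0.84198
R(B) = exp(−0.00224 × 100) = 0.79932
R(C) = exp(−0.00226 × 100) = 0.79772
Parallel (A and B): 1 − (1 − 0.84198)(1 − 0.79932) = 0.96829
Series ([0.96829] and C): 0.96829 × 0.79772 = 0.772

0.772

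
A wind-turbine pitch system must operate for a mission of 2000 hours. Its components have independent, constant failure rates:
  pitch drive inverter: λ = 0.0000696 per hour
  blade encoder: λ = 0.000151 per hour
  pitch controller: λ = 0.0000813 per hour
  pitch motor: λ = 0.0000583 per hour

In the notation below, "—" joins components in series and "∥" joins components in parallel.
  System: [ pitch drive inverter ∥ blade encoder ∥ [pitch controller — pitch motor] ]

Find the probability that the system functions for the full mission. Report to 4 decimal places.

R(pitch drive inverter) = exp(−0.0000696 × 2000) = 0.870054
R(blade encoder) = exp(−0.000151 × 2000) = 0.739338
R(pitch controller) = exp(−0.0000813 × 2000) = 0.849931
R(pitch motor) = exp(−0.0000583 × 2000) = 0.889941
Series (pitch controller and pitch motor): 0.849931 × 0.889941 = 0.756388
Parallel (pitch drive inverter, blade encoder, and [0.756388]): 1 − (1 − 0.870054)(1 − 0.739338)(1 − 0.756388) = 0.9917

0.9917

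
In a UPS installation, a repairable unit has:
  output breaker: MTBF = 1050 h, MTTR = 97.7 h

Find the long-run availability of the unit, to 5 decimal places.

A(output breaker) = MTBF/(MTBF+MTTR) = 1050/(1050+97.7) = 0.91487

0.91487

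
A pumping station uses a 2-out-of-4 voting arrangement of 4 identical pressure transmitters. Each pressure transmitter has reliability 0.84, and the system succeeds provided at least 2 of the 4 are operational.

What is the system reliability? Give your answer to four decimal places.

R = Σ_{i=2}^{4} C(4,i) p^i (1−p)^{4−i} with p = 0.84
C(4,2)·0.84^2·0.16^2 = 0.108380
C(4,3)·0.84^3·0.16^1 = 0.379331
C(4,4)·0.84^4·0.16^0 = 0.497871
Sum = 0.9856

0.9856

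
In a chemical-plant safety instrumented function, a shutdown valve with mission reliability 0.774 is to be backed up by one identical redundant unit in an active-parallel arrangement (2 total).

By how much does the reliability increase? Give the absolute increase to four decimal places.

R_before = 0.774
R_after = 1 − (1 − 0.774)^2 = 0.9489
ΔR = 0.9489 − 0.774 = 0.1749

0.1749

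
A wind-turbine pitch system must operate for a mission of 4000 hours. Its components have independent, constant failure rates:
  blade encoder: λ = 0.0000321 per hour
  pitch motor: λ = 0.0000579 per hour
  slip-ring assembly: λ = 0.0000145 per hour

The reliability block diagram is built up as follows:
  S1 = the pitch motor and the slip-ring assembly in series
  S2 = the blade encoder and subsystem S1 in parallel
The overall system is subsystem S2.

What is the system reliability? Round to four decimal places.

0.9697

R(blade encoder) = exp(−0.0000321 × 4000) = 0.879502
R(pitch motor) = exp(−0.0000579 × 4000) = 0.793263
R(slip-ring assembly) = exp(−0.0000145 × 4000) = 0.943650
Series (pitch motor and slip-ring assembly): 0.793263 × 0.943650 = 0.748563
Parallel (blade encoder and [0.748563]): 1 − (1 − 0.879502)(1 − 0.748563) = 0.9697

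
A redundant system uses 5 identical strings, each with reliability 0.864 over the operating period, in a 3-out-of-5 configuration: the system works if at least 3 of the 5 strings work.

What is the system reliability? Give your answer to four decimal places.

R = Σ_{i=3}^{5} C(5,i) p^i (1−p)^{5−i} with p = 0.864
C(5,3)·0.864^3·0.136^2 = 0.119294
C(5,4)·0.864^4·0.136^1 = 0.378934
C(5,5)·0.864^5·0.136^0 = 0.481469
Sum = 0.9797

0.9797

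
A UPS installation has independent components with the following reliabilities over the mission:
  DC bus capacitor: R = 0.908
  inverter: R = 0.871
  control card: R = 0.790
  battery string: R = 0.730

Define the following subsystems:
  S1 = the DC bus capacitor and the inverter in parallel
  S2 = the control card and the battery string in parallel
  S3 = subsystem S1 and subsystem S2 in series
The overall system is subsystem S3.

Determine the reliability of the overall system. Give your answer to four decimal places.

0.9321

Parallel (DC bus capacitor and inverter): 1 − (1 − 0.908000)(1 − 0.871000) = 0.988132
Parallel (control card and battery string): 1 − (1 − 0.790000)(1 − 0.730000) = 0.943300
Series ([0.988132] and [0.943300]): 0.988132 × 0.943300 = 0.9321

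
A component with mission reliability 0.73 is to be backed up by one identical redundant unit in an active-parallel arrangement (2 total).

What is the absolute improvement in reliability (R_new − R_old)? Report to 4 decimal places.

0.1971

R_before = 0.73
R_after = 1 − (1 − 0.73)^2 = 0.9271
ΔR = 0.9271 − 0.73 = 0.1971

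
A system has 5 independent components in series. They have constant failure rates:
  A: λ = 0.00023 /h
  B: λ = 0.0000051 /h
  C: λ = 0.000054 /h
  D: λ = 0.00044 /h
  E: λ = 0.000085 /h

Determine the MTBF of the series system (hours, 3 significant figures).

Series of exponential components: λ_sys = Σ λ_i
λ_sys = 0.00023 + 0.0000051 + 0.000054 + 0.00044 + 0.000085 = 8.1410e-04 /h
MTBF = 1 / λ_sys = 1230 h

1230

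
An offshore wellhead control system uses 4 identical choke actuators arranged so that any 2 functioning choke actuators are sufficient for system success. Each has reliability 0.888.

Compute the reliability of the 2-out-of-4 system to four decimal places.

R = Σ_{i=2}^{4} C(4,i) p^i (1−p)^{4−i} with p = 0.888
C(4,2)·0.888^2·0.112^2 = 0.059349
C(4,3)·0.888^3·0.112^1 = 0.313702
C(4,4)·0.888^4·0.112^0 = 0.621802
Sum = 0.9949

0.9949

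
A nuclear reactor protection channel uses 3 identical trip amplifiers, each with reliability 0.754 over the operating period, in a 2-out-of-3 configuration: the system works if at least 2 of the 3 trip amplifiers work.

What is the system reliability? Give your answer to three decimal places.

0.848

R = Σ_{i=2}^{3} C(3,i) p^i (1−p)^{3−i} with p = 0.754
C(3,2)·0.754^2·0.246^1 = 0.41956
C(3,3)·0.754^3·0.246^0 = 0.42866
Sum = 0.848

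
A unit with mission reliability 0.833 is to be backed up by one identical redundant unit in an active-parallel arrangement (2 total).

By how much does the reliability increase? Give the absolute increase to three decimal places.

R_before = 0.833
R_after = 1 − (1 − 0.833)^2 = 0.972
ΔR = 0.972 − 0.833 = 0.139

0.139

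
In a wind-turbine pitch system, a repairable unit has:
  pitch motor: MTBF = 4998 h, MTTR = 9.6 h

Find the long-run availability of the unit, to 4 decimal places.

A(pitch motor) = MTBF/(MTBF+MTTR) = 4998/(4998+9.6) = 0.9981

0.9981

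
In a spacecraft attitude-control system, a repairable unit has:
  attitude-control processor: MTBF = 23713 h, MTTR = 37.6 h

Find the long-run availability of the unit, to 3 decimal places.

0.998

A(attitude-control processor) = MTBF/(MTBF+MTTR) = 23713/(23713+37.6) = 0.998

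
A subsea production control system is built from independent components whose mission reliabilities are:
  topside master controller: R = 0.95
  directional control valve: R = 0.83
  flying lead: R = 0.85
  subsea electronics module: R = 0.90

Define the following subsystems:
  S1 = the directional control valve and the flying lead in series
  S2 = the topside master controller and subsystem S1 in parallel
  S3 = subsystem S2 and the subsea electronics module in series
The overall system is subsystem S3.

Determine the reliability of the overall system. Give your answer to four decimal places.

Series (directional control valve and flying lead): 0.830000 × 0.850000 = 0.705500
Parallel (topside master controller and [0.705500]): 1 − (1 − 0.950000)(1 − 0.705500) = 0.985275
Series ([0.985275] and subsea electronics module): 0.985275 × 0.900000 = 0.8867

0.8867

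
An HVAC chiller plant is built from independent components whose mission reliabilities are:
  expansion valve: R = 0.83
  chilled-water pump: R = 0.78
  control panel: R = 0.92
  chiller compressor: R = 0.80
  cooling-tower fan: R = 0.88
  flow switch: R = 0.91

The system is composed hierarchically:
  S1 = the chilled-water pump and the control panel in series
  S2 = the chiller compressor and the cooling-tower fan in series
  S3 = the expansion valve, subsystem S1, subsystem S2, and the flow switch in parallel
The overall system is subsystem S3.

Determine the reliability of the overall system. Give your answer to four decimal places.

0.9987

Series (chilled-water pump and control panel): 0.780000 × 0.920000 = 0.717600
Series (chiller compressor and cooling-tower fan): 0.800000 × 0.880000 = 0.704000
Parallel (expansion valve, [0.717600], [0.704000], and flow switch): 1 − (1 − 0.830000)(1 − 0.717600)(1 − 0.704000)(1 − 0.910000) = 0.9987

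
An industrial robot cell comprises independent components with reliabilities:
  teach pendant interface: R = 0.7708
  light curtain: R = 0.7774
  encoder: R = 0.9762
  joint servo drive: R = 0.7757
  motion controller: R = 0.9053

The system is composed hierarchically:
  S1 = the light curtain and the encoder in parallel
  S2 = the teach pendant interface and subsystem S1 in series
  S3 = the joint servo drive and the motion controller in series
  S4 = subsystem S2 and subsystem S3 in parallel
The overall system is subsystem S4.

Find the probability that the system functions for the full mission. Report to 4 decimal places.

0.9305

Parallel (light curtain and encoder): 1 − (1 − 0.777400)(1 − 0.976200) = 0.994702
Series (teach pendant interface and [0.994702]): 0.770800 × 0.994702 = 0.766716
Series (joint servo drive and motion controller): 0.775700 × 0.905300 = 0.702241
Parallel ([0.766716] and [0.702241]): 1 − (1 − 0.766716)(1 − 0.702241) = 0.9305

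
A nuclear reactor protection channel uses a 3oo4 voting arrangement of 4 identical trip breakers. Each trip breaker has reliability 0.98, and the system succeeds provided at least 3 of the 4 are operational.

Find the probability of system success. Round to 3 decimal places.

0.998

R = Σ_{i=3}^{4} C(4,i) p^i (1−p)^{4−i} with p = 0.98
C(4,3)·0.98^3·0.02^1 = 0.07530
C(4,4)·0.98^4·0.02^0 = 0.92237
Sum = 0.998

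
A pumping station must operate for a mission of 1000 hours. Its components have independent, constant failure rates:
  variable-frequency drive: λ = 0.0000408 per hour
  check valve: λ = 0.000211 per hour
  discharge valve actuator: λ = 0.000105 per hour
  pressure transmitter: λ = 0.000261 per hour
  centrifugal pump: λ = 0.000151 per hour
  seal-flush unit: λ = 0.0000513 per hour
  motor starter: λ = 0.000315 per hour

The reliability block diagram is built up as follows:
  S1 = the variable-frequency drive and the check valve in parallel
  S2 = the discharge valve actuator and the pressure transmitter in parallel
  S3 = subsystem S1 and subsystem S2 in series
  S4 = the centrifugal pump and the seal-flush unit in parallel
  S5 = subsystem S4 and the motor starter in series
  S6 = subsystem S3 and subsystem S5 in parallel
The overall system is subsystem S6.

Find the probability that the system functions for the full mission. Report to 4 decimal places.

R(variable-frequency drive) = exp(−0.0000408 × 1000) = 0.960021
R(check valve) = exp(−0.000211 × 1000) = 0.809774
R(discharge valve actuator) = exp(−0.000105 × 1000) = 0.900325
R(pressure transmitter) = exp(−0.000261 × 1000) = 0.770281
R(centrifugal pump) = exp(−0.000151 × 1000) = 0.859848
R(seal-flush unit) = exp(−0.0000513 × 1000) = 0.949994
R(motor starter) = exp(−0.000315 × 1000) = 0.729789
Parallel (variable-frequency drive and check valve): 1 − (1 − 0.960021)(1 − 0.809774) = 0.992395
Parallel (discharge valve actuator and pressure transmitter): 1 − (1 − 0.900325)(1 − 0.770281) = 0.977103
Series ([0.992395] and [0.977103]): 0.992395 × 0.977103 = 0.969672
Parallel (centrifugal pump and seal-flush unit): 1 − (1 − 0.859848)(1 − 0.949994) = 0.992992
Series ([0.992992] and motor starter): 0.992992 × 0.729789 = 0.724675
Parallel ([0.969672] and [0.724675]): 1 − (1 − 0.969672)(1 − 0.724675) = 0.9916

0.9916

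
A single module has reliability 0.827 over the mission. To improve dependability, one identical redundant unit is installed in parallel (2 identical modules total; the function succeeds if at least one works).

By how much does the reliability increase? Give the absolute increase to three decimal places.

R_before = 0.827
R_after = 1 − (1 − 0.827)^2 = 0.970
ΔR = 0.970 − 0.827 = 0.143

0.143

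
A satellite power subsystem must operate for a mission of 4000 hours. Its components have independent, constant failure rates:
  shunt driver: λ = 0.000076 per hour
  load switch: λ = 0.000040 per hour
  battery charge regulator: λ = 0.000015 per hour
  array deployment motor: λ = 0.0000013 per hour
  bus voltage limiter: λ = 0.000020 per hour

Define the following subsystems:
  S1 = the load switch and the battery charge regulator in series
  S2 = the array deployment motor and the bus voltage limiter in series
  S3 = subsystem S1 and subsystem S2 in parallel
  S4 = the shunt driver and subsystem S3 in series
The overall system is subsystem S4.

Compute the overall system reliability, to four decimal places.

R(shunt driver) = exp(−0.000076 × 4000) = 0.737861
R(load switch) = exp(−0.000040 × 4000) = 0.852144
R(battery charge regulator) = exp(−0.000015 × 4000) = 0.941765
R(array deployment motor) = exp(−0.0000013 × 4000) = 0.994813
R(bus voltage limiter) = exp(−0.000020 × 4000) = 0.923116
Series (load switch and battery charge regulator): 0.852144 × 0.941765 = 0.802519
Series (array deployment motor and bus voltage limiter): 0.994813 × 0.923116 = 0.918328
Parallel ([0.802519] and [0.918328]): 1 − (1 − 0.802519)(1 − 0.918328) = 0.983871
Series (shunt driver and [0.983871]): 0.737861 × 0.983871 = 0.7260

0.7260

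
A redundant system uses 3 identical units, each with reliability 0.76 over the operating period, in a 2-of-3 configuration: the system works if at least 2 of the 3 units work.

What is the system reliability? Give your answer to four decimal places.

R = Σ_{i=2}^{3} C(3,i) p^i (1−p)^{3−i} with p = 0.76
C(3,2)·0.76^2·0.24^1 = 0.415872
C(3,3)·0.76^3·0.24^0 = 0.438976
Sum = 0.8548

0.8548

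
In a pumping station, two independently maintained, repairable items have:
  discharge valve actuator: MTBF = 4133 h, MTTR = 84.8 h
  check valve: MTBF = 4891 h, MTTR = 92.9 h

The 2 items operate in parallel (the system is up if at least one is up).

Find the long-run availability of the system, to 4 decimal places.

A(discharge valve actuator) = MTBF/(MTBF+MTTR) = 4133/(4133+84.8) = 0.979895
A(check valve) = MTBF/(MTBF+MTTR) = 4891/(4891+92.9) = 0.981360
Parallel availability: 1 − (1 − 0.979895)(1 − 0.981360) = 0.9996

0.9996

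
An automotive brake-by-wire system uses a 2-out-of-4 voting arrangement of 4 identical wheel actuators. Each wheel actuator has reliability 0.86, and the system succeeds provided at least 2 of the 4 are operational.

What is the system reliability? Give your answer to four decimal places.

R = Σ_{i=2}^{4} C(4,i) p^i (1−p)^{4−i} with p = 0.86
C(4,2)·0.86^2·0.14^2 = 0.086977
C(4,3)·0.86^3·0.14^1 = 0.356191
C(4,4)·0.86^4·0.14^0 = 0.547008
Sum = 0.9902

0.9902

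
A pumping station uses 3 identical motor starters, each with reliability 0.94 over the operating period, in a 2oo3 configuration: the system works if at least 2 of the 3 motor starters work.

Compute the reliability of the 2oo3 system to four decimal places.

0.9896

R = Σ_{i=2}^{3} C(3,i) p^i (1−p)^{3−i} with p = 0.94
C(3,2)·0.94^2·0.06^1 = 0.159048
C(3,3)·0.94^3·0.06^0 = 0.830584
Sum = 0.9896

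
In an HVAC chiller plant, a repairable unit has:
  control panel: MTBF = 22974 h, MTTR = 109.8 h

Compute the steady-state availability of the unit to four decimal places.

0.9952

A(control panel) = MTBF/(MTBF+MTTR) = 22974/(22974+109.8) = 0.9952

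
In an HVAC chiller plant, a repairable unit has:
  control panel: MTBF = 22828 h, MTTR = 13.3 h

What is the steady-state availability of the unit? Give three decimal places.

0.999

A(control panel) = MTBF/(MTBF+MTTR) = 22828/(22828+13.3) = 0.999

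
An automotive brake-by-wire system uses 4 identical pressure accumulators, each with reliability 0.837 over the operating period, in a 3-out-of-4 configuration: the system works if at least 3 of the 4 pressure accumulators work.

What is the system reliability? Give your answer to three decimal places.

0.873

R = Σ_{i=3}^{4} C(4,i) p^i (1−p)^{4−i} with p = 0.837
C(4,3)·0.837^3·0.163^1 = 0.38232
C(4,4)·0.837^4·0.163^0 = 0.49080
Sum = 0.873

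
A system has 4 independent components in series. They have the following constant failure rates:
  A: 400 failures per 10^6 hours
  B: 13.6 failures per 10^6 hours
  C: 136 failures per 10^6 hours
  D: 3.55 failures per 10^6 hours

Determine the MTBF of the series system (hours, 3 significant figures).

Series of exponential components: λ_sys = Σ λ_i
λ_sys = 0.000400 + 0.0000136 + 0.000136 + 0.00000355 = 5.5315e-04 /h
MTBF = 1 / λ_sys = 1810 h

1810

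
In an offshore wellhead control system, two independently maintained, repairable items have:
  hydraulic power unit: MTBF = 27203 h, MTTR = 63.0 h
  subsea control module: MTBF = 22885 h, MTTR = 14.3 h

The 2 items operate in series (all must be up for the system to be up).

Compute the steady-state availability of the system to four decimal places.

0.9971

A(hydraulic power unit) = MTBF/(MTBF+MTTR) = 27203/(27203+63.0) = 0.997689
A(subsea control module) = MTBF/(MTBF+MTTR) = 22885/(22885+14.3) = 0.999376
Series availability: 0.997689 × 0.999376 = 0.9971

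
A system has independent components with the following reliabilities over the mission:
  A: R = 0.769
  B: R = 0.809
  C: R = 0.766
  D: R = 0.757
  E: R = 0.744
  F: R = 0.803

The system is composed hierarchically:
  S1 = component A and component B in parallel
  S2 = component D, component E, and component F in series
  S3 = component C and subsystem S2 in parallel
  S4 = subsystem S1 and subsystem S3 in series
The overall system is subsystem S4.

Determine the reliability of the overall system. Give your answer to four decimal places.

Parallel (A and B): 1 − (1 − 0.769000)(1 − 0.809000) = 0.955879
Series (D, E, and F): 0.757000 × 0.744000 × 0.803000 = 0.452256
Parallel (C and [0.452256]): 1 − (1 − 0.766000)(1 − 0.452256) = 0.871828
Series ([0.955879] and [0.871828]): 0.955879 × 0.871828 = 0.8334

0.8334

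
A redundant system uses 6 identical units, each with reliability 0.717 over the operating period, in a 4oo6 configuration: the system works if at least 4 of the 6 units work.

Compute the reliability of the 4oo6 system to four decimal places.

0.7751

R = Σ_{i=4}^{6} C(6,i) p^i (1−p)^{6−i} with p = 0.717
C(6,4)·0.717^4·0.283^2 = 0.317498
C(6,5)·0.717^5·0.283^1 = 0.321761
C(6,6)·0.717^6·0.283^0 = 0.135867
Sum = 0.7751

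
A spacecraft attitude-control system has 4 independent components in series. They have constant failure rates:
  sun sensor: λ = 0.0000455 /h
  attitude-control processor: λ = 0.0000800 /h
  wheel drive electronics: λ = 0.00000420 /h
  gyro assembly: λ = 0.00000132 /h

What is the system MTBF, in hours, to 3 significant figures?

Series of exponential components: λ_sys = Σ λ_i
λ_sys = 0.0000455 + 0.0000800 + 0.00000420 + 0.00000132 = 1.3102e-04 /h
MTBF = 1 / λ_sys = 7630 h

7630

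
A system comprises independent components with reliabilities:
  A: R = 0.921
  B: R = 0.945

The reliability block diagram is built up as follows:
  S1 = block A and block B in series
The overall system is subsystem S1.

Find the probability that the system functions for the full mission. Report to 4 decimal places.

Series (A and B): 0.921000 × 0.945000 = 0.8703

0.8703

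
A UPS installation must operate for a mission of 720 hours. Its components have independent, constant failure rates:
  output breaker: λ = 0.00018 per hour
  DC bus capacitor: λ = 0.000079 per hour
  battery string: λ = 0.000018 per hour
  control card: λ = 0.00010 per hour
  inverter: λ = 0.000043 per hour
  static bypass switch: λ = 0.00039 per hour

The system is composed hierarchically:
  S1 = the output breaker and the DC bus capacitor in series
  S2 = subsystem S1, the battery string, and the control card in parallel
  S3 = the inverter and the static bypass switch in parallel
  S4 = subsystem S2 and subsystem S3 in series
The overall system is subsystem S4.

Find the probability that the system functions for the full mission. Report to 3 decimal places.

R(output breaker) = exp(−0.00018 × 720) = 0.87845
R(DC bus capacitor) = exp(−0.000079 × 720) = 0.94471
R(battery string) = exp(−0.000018 × 720) = 0.98712
R(control card) = exp(−0.00010 × 720) = 0.93053
R(inverter) = exp(−0.000043 × 720) = 0.96951
R(static bypass switch) = exp(−0.00039 × 720) = 0.75518
Series (output breaker and DC bus capacitor): 0.87845 × 0.94471 = 0.82988
Parallel ([0.82988], battery string, and control card): 1 − (1 − 0.82988)(1 − 0.98712)(1 − 0.93053) = 0.99985
Parallel (inverter and static bypass switch): 1 − (1 − 0.96951)(1 − 0.75518) = 0.99254
Series ([0.99985] and [0.99254]): 0.99985 × 0.99254 = 0.992

0.992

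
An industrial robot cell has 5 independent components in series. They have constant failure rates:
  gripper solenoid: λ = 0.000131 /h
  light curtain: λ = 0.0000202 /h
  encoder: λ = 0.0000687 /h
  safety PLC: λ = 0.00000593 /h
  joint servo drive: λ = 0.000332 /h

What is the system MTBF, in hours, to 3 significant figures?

1790

Series of exponential components: λ_sys = Σ λ_i
λ_sys = 0.000131 + 0.0000202 + 0.0000687 + 0.00000593 + 0.000332 = 5.5783e-04 /h
MTBF = 1 / λ_sys = 1790 h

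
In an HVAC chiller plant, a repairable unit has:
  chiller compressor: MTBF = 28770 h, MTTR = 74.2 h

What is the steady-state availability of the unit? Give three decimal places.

0.997

A(chiller compressor) = MTBF/(MTBF+MTTR) = 28770/(28770+74.2) = 0.997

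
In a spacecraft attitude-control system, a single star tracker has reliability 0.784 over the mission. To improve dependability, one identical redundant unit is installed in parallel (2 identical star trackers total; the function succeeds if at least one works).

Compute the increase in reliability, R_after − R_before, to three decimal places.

0.169

R_before = 0.784
R_after = 1 − (1 − 0.784)^2 = 0.953
ΔR = 0.953 − 0.784 = 0.169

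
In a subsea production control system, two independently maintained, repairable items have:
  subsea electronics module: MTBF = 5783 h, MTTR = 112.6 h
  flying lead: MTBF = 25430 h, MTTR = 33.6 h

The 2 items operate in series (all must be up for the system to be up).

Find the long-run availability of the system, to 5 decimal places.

0.97961

A(subsea electronics module) = MTBF/(MTBF+MTTR) = 5783/(5783+112.6) = 0.980901
A(flying lead) = MTBF/(MTBF+MTTR) = 25430/(25430+33.6) = 0.998680
Series availability: 0.980901 × 0.998680 = 0.97961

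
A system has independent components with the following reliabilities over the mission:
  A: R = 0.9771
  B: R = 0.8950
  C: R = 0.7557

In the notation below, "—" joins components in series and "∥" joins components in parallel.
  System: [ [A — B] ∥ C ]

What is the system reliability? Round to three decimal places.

Series (A and B): 0.97710 × 0.89500 = 0.87450
Parallel ([0.87450] and C): 1 − (1 − 0.87450)(1 − 0.75570) = 0.969

0.969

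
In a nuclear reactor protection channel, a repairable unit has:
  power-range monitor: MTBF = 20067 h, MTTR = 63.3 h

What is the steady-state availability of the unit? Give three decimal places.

0.997

A(power-range monitor) = MTBF/(MTBF+MTTR) = 20067/(20067+63.3) = 0.997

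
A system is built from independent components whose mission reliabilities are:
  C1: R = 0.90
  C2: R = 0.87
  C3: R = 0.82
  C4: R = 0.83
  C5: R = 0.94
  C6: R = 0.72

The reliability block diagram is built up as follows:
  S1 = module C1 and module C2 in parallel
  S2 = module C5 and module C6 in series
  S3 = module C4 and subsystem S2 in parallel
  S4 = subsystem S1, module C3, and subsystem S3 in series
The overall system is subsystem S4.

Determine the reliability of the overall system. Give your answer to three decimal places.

Parallel (C1 and C2): 1 − (1 − 0.90000)(1 − 0.87000) = 0.98700
Series (C5 and C6): 0.94000 × 0.72000 = 0.67680
Parallel (C4 and [0.67680]): 1 − (1 − 0.83000)(1 − 0.67680) = 0.94506
Series ([0.98700], C3, and [0.94506]): 0.98700 × 0.82000 × 0.94506 = 0.765

0.765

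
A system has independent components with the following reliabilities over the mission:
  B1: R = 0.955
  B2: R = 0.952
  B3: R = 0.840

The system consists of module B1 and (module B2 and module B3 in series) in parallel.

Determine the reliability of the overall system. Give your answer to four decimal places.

Series (B2 and B3): 0.952000 × 0.840000 = 0.799680
Parallel (B1 and [0.799680]): 1 − (1 − 0.955000)(1 − 0.799680) = 0.9910

0.9910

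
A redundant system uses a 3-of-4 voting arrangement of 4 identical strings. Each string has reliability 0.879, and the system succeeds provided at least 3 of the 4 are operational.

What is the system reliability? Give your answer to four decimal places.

0.9257

R = Σ_{i=3}^{4} C(4,i) p^i (1−p)^{4−i} with p = 0.879
C(4,3)·0.879^3·0.121^1 = 0.328709
C(4,4)·0.879^4·0.121^0 = 0.596974
Sum = 0.9257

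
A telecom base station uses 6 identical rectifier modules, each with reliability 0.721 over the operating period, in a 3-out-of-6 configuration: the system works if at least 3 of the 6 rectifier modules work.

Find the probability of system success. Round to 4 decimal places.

0.9450

R = Σ_{i=3}^{6} C(6,i) p^i (1−p)^{6−i} with p = 0.721
C(6,3)·0.721^3·0.279^3 = 0.162798
C(6,4)·0.721^4·0.279^2 = 0.315530
C(6,5)·0.721^5·0.279^1 = 0.326161
C(6,6)·0.721^6·0.279^0 = 0.140479
Sum = 0.9450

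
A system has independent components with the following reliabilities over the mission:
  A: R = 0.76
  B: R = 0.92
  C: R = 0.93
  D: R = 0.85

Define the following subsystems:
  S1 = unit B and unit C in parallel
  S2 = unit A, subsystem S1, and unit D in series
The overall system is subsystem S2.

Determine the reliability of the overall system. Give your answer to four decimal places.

0.6424

Parallel (B and C): 1 − (1 − 0.920000)(1 − 0.930000) = 0.994400
Series (A, [0.994400], and D): 0.760000 × 0.994400 × 0.850000 = 0.6424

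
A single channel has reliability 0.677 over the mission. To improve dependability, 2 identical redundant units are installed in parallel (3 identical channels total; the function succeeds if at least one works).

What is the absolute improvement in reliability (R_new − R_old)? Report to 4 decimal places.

0.2893

R_before = 0.677
R_after = 1 − (1 − 0.677)^3 = 0.9663
ΔR = 0.9663 − 0.677 = 0.2893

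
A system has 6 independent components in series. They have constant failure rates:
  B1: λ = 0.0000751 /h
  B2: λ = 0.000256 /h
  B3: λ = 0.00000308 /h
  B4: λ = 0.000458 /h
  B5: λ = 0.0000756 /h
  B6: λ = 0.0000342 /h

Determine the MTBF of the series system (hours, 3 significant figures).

1110

Series of exponential components: λ_sys = Σ λ_i
λ_sys = 0.0000751 + 0.000256 + 0.00000308 + 0.000458 + 0.0000756 + 0.0000342 = 9.0198e-04 /h
MTBF = 1 / λ_sys = 1110 h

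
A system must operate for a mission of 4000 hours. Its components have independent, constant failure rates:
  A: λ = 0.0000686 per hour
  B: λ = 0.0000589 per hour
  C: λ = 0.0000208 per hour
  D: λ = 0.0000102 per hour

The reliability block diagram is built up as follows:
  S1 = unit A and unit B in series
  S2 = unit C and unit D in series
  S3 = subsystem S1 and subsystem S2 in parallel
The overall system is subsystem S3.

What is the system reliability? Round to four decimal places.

0.9534

R(A) = exp(−0.0000686 × 4000) = 0.760028
R(B) = exp(−0.0000589 × 4000) = 0.790097
R(C) = exp(−0.0000208 × 4000) = 0.920167
R(D) = exp(−0.0000102 × 4000) = 0.960021
Series (A and B): 0.760028 × 0.790097 = 0.600496
Series (C and D): 0.920167 × 0.960021 = 0.883380
Parallel ([0.600496] and [0.883380]): 1 − (1 − 0.600496)(1 − 0.883380) = 0.9534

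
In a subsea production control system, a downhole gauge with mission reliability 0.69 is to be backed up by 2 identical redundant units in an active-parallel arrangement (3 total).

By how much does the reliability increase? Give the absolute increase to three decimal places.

R_before = 0.69
R_after = 1 − (1 − 0.69)^3 = 0.970
ΔR = 0.970 − 0.69 = 0.280

0.280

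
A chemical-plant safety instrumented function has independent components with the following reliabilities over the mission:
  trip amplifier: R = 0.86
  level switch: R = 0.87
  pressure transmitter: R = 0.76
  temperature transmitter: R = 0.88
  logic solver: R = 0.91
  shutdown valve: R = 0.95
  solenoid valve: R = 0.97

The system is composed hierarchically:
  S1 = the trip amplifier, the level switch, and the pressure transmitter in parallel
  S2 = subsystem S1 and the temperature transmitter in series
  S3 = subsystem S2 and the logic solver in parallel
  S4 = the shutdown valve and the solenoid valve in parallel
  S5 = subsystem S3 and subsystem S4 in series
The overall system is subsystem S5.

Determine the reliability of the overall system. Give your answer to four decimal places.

0.9874

Parallel (trip amplifier, level switch, and pressure transmitter): 1 − (1 − 0.860000)(1 − 0.870000)(1 − 0.760000) = 0.995632
Series ([0.995632] and temperature transmitter): 0.995632 × 0.880000 = 0.876156
Parallel ([0.876156] and logic solver): 1 − (1 − 0.876156)(1 − 0.910000) = 0.988854
Parallel (shutdown valve and solenoid valve): 1 − (1 − 0.950000)(1 − 0.970000) = 0.998500
Series ([0.988854] and [0.998500]): 0.988854 × 0.998500 = 0.9874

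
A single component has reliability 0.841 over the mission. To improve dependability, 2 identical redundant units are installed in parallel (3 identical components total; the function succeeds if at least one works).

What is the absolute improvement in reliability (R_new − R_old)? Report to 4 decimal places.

R_before = 0.841
R_after = 1 − (1 − 0.841)^3 = 0.9960
ΔR = 0.9960 − 0.841 = 0.1550

0.1550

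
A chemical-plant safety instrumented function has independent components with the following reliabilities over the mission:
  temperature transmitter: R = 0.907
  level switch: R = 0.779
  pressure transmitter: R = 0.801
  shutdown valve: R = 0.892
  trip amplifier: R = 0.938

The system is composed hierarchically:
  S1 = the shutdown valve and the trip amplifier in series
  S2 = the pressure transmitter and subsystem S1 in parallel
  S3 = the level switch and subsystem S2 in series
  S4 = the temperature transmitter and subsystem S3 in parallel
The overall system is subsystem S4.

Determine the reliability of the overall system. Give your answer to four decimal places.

Series (shutdown valve and trip amplifier): 0.892000 × 0.938000 = 0.836696
Parallel (pressure transmitter and [0.836696]): 1 − (1 − 0.801000)(1 − 0.836696) = 0.967503
Series (level switch and [0.967503]): 0.779000 × 0.967503 = 0.753685
Parallel (temperature transmitter and [0.753685]): 1 − (1 − 0.907000)(1 − 0.753685) = 0.9771

0.9771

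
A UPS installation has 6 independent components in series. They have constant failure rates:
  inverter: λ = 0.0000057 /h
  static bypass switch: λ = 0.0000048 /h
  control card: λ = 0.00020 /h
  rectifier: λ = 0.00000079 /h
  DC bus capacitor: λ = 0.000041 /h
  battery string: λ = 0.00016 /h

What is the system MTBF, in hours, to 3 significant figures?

2430

Series of exponential components: λ_sys = Σ λ_i
λ_sys = 0.0000057 + 0.0000048 + 0.00020 + 0.00000079 + 0.000041 + 0.00016 = 4.1229e-04 /h
MTBF = 1 / λ_sys = 2430 h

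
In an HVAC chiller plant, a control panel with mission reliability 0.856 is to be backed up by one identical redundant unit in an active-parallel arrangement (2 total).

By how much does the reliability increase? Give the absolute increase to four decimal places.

R_before = 0.856
R_after = 1 − (1 − 0.856)^2 = 0.9793
ΔR = 0.9793 − 0.856 = 0.1233

0.1233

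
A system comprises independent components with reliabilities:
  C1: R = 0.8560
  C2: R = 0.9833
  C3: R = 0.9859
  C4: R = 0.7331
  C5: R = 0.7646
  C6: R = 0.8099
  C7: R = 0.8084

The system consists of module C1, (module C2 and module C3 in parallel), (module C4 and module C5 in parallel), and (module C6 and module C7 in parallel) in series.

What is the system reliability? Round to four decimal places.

0.7728

Parallel (C2 and C3): 1 − (1 − 0.983300)(1 − 0.985900) = 0.999765
Parallel (C4 and C5): 1 − (1 − 0.733100)(1 − 0.764600) = 0.937172
Parallel (C6 and C7): 1 − (1 − 0.809900)(1 − 0.808400) = 0.963577
Series (C1, [0.999765], [0.937172], and [0.963577]): 0.856000 × 0.999765 × 0.937172 × 0.963577 = 0.7728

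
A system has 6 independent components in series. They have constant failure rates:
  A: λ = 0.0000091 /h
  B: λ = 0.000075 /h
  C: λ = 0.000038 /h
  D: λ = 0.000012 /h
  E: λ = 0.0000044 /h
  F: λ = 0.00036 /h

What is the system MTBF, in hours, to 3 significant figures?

2010

Series of exponential components: λ_sys = Σ λ_i
λ_sys = 0.0000091 + 0.000075 + 0.000038 + 0.000012 + 0.0000044 + 0.00036 = 4.9850e-04 /h
MTBF = 1 / λ_sys = 2010 h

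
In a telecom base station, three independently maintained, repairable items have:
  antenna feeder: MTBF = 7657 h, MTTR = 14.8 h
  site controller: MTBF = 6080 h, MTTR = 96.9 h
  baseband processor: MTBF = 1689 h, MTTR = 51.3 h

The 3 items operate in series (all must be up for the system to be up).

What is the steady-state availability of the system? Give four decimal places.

A(antenna feeder) = MTBF/(MTBF+MTTR) = 7657/(7657+14.8) = 0.998071
A(site controller) = MTBF/(MTBF+MTTR) = 6080/(6080+96.9) = 0.984313
A(baseband processor) = MTBF/(MTBF+MTTR) = 1689/(1689+51.3) = 0.970522
Series availability: 0.998071 × 0.984313 × 0.970522 = 0.9535

0.9535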